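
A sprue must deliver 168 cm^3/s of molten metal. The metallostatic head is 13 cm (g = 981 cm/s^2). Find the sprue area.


Formula: v = sqrt(2*g*h), A = Q/v
Velocity: v = sqrt(2 * 981 * 13) = sqrt(25506) = 159.7060 cm/s
Sprue area: A = Q / v = 168 / 159.7060 = 1.0519 cm^2

Final answer: 1.0519 cm^2


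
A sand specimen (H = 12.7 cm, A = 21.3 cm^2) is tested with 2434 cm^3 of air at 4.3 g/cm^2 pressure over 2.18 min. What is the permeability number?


Formula: Permeability Number P = (V * H) / (p * A * t)
Numerator: V * H = 2434 * 12.7 = 30911.8
Denominator: p * A * t = 4.3 * 21.3 * 2.18 = 199.6662
P = 30911.8 / 199.6662 = 154.8174

154.8174


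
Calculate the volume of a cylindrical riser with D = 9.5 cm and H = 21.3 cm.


Formula: V = pi * (D/2)^2 * H  (cylinder volume)
Radius = D/2 = 9.5/2 = 4.75 cm
V = pi * 4.75^2 * 21.3 = 1509.7905 cm^3

1509.7905 cm^3


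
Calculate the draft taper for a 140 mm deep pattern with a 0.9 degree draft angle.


Formula: taper = depth * tan(draft_angle)
tan(0.9 deg) = 0.0157093
taper = 140 mm * 0.0157093 = 2.1993 mm


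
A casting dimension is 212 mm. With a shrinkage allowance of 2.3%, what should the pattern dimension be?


Formula: L_pattern = L_casting * (1 + shrinkage_rate/100)
Shrinkage factor = 1 + 2.3/100 = 1.023
L_pattern = 212 mm * 1.023 = 216.8760 mm

Final answer: 216.8760 mm


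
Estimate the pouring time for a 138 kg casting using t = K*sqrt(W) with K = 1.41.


Formula: t = K * sqrt(W)
sqrt(W) = sqrt(138) = 11.74734
t = 1.41 * 11.74734 = 16.5637 s

Final answer: 16.5637 s


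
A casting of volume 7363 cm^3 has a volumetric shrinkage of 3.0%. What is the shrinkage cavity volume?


Formula: V_shrink = V_casting * shrinkage_pct / 100
V_shrink = 7363 cm^3 * 3.0 / 100 = 220.8900 cm^3

220.8900 cm^3


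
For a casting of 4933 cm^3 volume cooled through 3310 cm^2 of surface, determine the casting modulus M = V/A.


Formula: Casting Modulus M = V / A
M = 4933 cm^3 / 3310 cm^2 = 1.4903 cm


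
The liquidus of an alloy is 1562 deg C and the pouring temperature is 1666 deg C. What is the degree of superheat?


Formula: Superheat = T_pour - T_melt
Superheat = 1666 - 1562 = 104 deg C

Answer: 104 deg C


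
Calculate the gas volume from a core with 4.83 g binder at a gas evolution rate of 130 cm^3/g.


Formula: V_gas = W_binder * gas_evolution_rate
V = 4.83 g * 130 cm^3/g = 627.9000 cm^3


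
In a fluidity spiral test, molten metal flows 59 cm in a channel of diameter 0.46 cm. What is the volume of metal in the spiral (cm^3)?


Formula: V = pi * (d/2)^2 * L  (cylinder volume)
Radius = 0.46/2 = 0.23 cm
V = pi * 0.23^2 * 59 = 9.8052 cm^3

9.8052 cm^3


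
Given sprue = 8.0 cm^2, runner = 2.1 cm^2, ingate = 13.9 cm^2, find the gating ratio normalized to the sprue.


Sprue:Runner:Ingate = 1 : 2.1/8.0 : 13.9/8.0 = 1:0.26:1.74

Answer: 1:0.26:1.74


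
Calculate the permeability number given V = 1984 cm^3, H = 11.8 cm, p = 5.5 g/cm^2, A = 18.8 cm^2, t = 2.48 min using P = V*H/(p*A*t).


Formula: Permeability Number P = (V * H) / (p * A * t)
Numerator: V * H = 1984 * 11.8 = 23411.2
Denominator: p * A * t = 5.5 * 18.8 * 2.48 = 256.432
P = 23411.2 / 256.432 = 91.2959

Final answer: 91.2959


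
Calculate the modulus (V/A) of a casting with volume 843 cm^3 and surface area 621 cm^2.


Formula: Casting Modulus M = V / A
M = 843 cm^3 / 621 cm^2 = 1.3575 cm


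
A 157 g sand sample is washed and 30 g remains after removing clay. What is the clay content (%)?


Formula: Clay% = (W_total - W_washed) / W_total * 100
Clay mass = 157 - 30 = 127 g
Clay% = 127 / 157 * 100 = 80.8917%

Answer: 80.8917%


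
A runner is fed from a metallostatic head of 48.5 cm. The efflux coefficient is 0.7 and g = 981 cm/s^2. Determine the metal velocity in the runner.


Formula: v = Cd * sqrt(2 * g * h)  (Torricelli with discharge coefficient)
2*g*h = 2 * 981 * 48.5 = 95157.0 cm^2/s^2
sqrt(95157.0) = 308.47528 cm/s
v = 0.7 * 308.47528 = 215.9327 cm/s

Answer: 215.9327 cm/s


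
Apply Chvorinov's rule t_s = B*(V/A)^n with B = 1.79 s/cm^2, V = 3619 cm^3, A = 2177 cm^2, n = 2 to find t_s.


Formula: t_s = B * (V/A)^n  (Chvorinov's rule, n=2)
Modulus M = V/A = 3619/2177 = 1.662379 cm
M^2 = 1.662379^2 = 2.763504 cm^2
t_s = 1.79 * 2.763504 = 4.9467 s

Answer: 4.9467 s


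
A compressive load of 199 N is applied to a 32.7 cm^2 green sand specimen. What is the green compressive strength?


Formula: Compressive Strength = Force / Area
Strength = 199 N / 32.7 cm^2 = 6.0856 N/cm^2

Final answer: 6.0856 N/cm^2


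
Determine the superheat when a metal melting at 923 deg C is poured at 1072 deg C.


Formula: Superheat = T_pour - T_melt
Superheat = 1072 - 923 = 149 deg C

Final answer: 149 deg C


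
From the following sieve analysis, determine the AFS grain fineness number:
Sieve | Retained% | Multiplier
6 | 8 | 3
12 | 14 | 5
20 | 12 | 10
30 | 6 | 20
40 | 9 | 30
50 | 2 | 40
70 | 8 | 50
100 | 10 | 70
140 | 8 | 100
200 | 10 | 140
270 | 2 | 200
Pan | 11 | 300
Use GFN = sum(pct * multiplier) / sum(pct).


Formula: GFN = sum(pct * multiplier) / sum(pct)
sum(pct * multiplier) = 7684
sum(pct) = 100
GFN = 7684 / 100 = 76.84

76.84


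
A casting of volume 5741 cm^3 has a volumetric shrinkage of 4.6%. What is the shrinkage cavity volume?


Formula: V_shrink = V_casting * shrinkage_pct / 100
V_shrink = 5741 cm^3 * 4.6 / 100 = 264.0860 cm^3

Final answer: 264.0860 cm^3


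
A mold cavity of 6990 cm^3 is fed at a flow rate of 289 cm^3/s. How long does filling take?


Formula: t_fill = V_mold / Q_flow
t = 6990 cm^3 / 289 cm^3/s = 24.1869 s


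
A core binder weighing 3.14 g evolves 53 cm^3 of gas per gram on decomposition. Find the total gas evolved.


Formula: V_gas = W_binder * gas_evolution_rate
V = 3.14 g * 53 cm^3/g = 166.4200 cm^3

Final answer: 166.4200 cm^3


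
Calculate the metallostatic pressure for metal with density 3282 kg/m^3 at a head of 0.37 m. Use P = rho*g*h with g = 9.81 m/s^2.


Formula: P = rho * g * h
rho * g = 3282 * 9.81 = 32196.42 N/m^3
P = 32196.42 * 0.37 = 11912.6754 Pa


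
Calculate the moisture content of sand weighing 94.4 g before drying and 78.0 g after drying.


Formula: MC = (W_wet - W_dry) / W_wet * 100
Water mass = 94.4 - 78.0 = 16.4 g
MC = 16.4 / 94.4 * 100 = 17.3729%

Final answer: 17.3729%


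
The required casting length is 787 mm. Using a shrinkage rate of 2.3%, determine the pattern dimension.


Formula: L_pattern = L_casting * (1 + shrinkage_rate/100)
Shrinkage factor = 1 + 2.3/100 = 1.023
L_pattern = 787 mm * 1.023 = 805.1010 mm


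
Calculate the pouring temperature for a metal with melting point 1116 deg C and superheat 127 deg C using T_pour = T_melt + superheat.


Formula: T_pour = T_melt + Superheat
T_pour = 1116 + 127 = 1243 deg C

Answer: 1243 deg C


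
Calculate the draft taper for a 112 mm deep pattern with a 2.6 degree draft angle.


Formula: taper = depth * tan(draft_angle)
tan(2.6 deg) = 0.0454097
taper = 112 mm * 0.0454097 = 5.0859 mm


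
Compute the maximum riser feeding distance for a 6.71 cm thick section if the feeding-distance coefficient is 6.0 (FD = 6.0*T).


Formula: FD = 6.0 * T  (riser feeding-distance rule)
FD = 6.0 * 6.71 cm = 40.2600 cm

40.2600 cm


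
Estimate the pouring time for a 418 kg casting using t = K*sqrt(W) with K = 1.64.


Formula: t = K * sqrt(W)
sqrt(W) = sqrt(418) = 20.44505
t = 1.64 * 20.44505 = 33.5299 s


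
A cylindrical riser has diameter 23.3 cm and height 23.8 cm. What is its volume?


Formula: V = pi * (D/2)^2 * H  (cylinder volume)
Radius = D/2 = 23.3/2 = 11.65 cm
V = pi * 11.65^2 * 23.8 = 10147.9585 cm^3


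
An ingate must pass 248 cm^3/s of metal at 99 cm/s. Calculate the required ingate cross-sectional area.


Formula: A_ingate = Q / v  (continuity equation)
A = 248 cm^3/s / 99 cm/s = 2.5051 cm^2

Final answer: 2.5051 cm^2


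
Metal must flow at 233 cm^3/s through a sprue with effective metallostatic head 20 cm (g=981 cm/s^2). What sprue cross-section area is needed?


Formula: v = sqrt(2*g*h), A = Q/v
Velocity: v = sqrt(2 * 981 * 20) = sqrt(39240) = 198.0909 cm/s
Sprue area: A = Q / v = 233 / 198.0909 = 1.1762 cm^2

Answer: 1.1762 cm^2


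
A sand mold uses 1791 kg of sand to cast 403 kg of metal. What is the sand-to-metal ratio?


Formula: Sand-to-Metal Ratio = W_sand / W_metal
Ratio = 1791 kg / 403 kg = 4.4442


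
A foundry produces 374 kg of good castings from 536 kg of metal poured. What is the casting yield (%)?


Formula: Casting Yield = (W_good / W_total) * 100
Yield = (374 kg / 536 kg) * 100 = 69.7761%

Answer: 69.7761%


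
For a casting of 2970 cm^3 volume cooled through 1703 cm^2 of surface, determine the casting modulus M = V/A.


Formula: Casting Modulus M = V / A
M = 2970 cm^3 / 1703 cm^2 = 1.7440 cm

Answer: 1.7440 cm


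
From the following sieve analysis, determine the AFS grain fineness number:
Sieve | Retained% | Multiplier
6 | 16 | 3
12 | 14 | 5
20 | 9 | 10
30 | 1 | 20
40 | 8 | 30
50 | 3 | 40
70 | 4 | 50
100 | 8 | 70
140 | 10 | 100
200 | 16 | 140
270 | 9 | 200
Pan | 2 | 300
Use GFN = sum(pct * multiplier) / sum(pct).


Formula: GFN = sum(pct * multiplier) / sum(pct)
sum(pct * multiplier) = 6988
sum(pct) = 100
GFN = 6988 / 100 = 69.88

Answer: 69.88


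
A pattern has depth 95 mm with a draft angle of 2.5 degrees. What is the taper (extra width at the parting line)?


Formula: taper = depth * tan(draft_angle)
tan(2.5 deg) = 0.0436609
taper = 95 mm * 0.0436609 = 4.1478 mm

Answer: 4.1478 mm


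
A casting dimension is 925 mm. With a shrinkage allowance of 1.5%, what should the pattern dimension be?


Formula: L_pattern = L_casting * (1 + shrinkage_rate/100)
Shrinkage factor = 1 + 1.5/100 = 1.015
L_pattern = 925 mm * 1.015 = 938.8750 mm


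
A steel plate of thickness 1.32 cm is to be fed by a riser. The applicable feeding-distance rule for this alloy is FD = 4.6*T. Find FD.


Formula: FD = 4.6 * T  (riser feeding-distance rule)
FD = 4.6 * 1.32 cm = 6.0720 cm

Final answer: 6.0720 cm


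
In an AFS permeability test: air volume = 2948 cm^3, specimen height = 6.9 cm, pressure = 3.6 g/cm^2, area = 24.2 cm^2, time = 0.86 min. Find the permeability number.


Formula: Permeability Number P = (V * H) / (p * A * t)
Numerator: V * H = 2948 * 6.9 = 20341.2
Denominator: p * A * t = 3.6 * 24.2 * 0.86 = 74.9232
P = 20341.2 / 74.9232 = 271.4940

Answer: 271.4940


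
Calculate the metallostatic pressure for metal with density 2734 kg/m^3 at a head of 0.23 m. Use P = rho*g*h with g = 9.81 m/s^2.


Formula: P = rho * g * h
rho * g = 2734 * 9.81 = 26820.54 N/m^3
P = 26820.54 * 0.23 = 6168.7242 Pa

Final answer: 6168.7242 Pa


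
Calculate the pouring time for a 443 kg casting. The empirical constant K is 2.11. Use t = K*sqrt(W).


Formula: t = K * sqrt(W)
sqrt(W) = sqrt(443) = 21.04757
t = 2.11 * 21.04757 = 44.4104 s

Final answer: 44.4104 s


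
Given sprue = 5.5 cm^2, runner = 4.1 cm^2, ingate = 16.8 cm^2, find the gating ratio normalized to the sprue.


Sprue:Runner:Ingate = 1 : 4.1/5.5 : 16.8/5.5 = 1:0.75:3.05

Final answer: 1:0.75:3.05


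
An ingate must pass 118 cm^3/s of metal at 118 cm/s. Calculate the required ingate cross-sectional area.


Formula: A_ingate = Q / v  (continuity equation)
A = 118 cm^3/s / 118 cm/s = 1.0000 cm^2

Final answer: 1.0000 cm^2


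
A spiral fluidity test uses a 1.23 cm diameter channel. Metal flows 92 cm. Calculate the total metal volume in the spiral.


Formula: V = pi * (d/2)^2 * L  (cylinder volume)
Radius = 1.23/2 = 0.615 cm
V = pi * 0.615^2 * 92 = 109.3171 cm^3

Answer: 109.3171 cm^3


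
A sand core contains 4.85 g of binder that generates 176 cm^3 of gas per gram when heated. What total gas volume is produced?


Formula: V_gas = W_binder * gas_evolution_rate
V = 4.85 g * 176 cm^3/g = 853.6000 cm^3

Final answer: 853.6000 cm^3


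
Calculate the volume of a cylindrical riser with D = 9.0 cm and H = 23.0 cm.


Formula: V = pi * (D/2)^2 * H  (cylinder volume)
Radius = D/2 = 9.0/2 = 4.5 cm
V = pi * 4.5^2 * 23.0 = 1463.1968 cm^3

1463.1968 cm^3


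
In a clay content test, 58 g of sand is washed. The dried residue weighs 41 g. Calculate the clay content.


Formula: Clay% = (W_total - W_washed) / W_total * 100
Clay mass = 58 - 41 = 17 g
Clay% = 17 / 58 * 100 = 29.3103%

Answer: 29.3103%


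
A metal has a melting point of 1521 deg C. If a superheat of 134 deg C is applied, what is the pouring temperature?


Formula: T_pour = T_melt + Superheat
T_pour = 1521 + 134 = 1655 deg C

Answer: 1655 deg C


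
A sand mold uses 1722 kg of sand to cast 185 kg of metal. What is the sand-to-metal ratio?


Formula: Sand-to-Metal Ratio = W_sand / W_metal
Ratio = 1722 kg / 185 kg = 9.3081


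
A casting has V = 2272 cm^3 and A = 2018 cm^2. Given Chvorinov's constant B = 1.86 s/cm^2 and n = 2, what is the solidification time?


Formula: t_s = B * (V/A)^n  (Chvorinov's rule, n=2)
Modulus M = V/A = 2272/2018 = 1.125867 cm
M^2 = 1.125867^2 = 1.267577 cm^2
t_s = 1.86 * 1.267577 = 2.3577 s


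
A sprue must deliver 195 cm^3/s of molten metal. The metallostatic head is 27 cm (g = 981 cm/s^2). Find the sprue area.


Formula: v = sqrt(2*g*h), A = Q/v
Velocity: v = sqrt(2 * 981 * 27) = sqrt(52974) = 230.1608 cm/s
Sprue area: A = Q / v = 195 / 230.1608 = 0.8472 cm^2

Final answer: 0.8472 cm^2


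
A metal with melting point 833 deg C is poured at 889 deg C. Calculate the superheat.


Formula: Superheat = T_pour - T_melt
Superheat = 889 - 833 = 56 deg C

Final answer: 56 deg C


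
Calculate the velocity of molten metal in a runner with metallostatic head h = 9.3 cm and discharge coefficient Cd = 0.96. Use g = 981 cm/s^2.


Formula: v = Cd * sqrt(2 * g * h)  (Torricelli with discharge coefficient)
2*g*h = 2 * 981 * 9.3 = 18246.6 cm^2/s^2
sqrt(18246.6) = 135.07998 cm/s
v = 0.96 * 135.07998 = 129.6768 cm/s

129.6768 cm/s


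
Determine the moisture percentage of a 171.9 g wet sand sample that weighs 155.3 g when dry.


Formula: MC = (W_wet - W_dry) / W_wet * 100
Water mass = 171.9 - 155.3 = 16.6 g
MC = 16.6 / 171.9 * 100 = 9.6568%

Answer: 9.6568%


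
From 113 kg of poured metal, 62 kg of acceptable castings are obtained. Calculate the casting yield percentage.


Formula: Casting Yield = (W_good / W_total) * 100
Yield = (62 kg / 113 kg) * 100 = 54.8673%

Answer: 54.8673%


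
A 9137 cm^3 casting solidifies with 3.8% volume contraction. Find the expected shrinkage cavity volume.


Formula: V_shrink = V_casting * shrinkage_pct / 100
V_shrink = 9137 cm^3 * 3.8 / 100 = 347.2060 cm^3


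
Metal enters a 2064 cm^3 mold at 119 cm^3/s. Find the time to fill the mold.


Formula: t_fill = V_mold / Q_flow
t = 2064 cm^3 / 119 cm^3/s = 17.3445 s

Final answer: 17.3445 s


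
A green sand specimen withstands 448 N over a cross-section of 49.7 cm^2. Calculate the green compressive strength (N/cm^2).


Formula: Compressive Strength = Force / Area
Strength = 448 N / 49.7 cm^2 = 9.0141 N/cm^2

9.0141 N/cm^2


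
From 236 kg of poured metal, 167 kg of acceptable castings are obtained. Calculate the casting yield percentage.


Formula: Casting Yield = (W_good / W_total) * 100
Yield = (167 kg / 236 kg) * 100 = 70.7627%

Final answer: 70.7627%


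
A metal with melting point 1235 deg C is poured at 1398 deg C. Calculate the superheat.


Formula: Superheat = T_pour - T_melt
Superheat = 1398 - 1235 = 163 deg C

Final answer: 163 deg C


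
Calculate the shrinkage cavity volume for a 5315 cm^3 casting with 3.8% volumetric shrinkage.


Formula: V_shrink = V_casting * shrinkage_pct / 100
V_shrink = 5315 cm^3 * 3.8 / 100 = 201.9700 cm^3

Final answer: 201.9700 cm^3


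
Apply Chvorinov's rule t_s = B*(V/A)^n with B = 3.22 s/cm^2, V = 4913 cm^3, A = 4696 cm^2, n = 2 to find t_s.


Formula: t_s = B * (V/A)^n  (Chvorinov's rule, n=2)
Modulus M = V/A = 4913/4696 = 1.046210 cm
M^2 = 1.046210^2 = 1.094555 cm^2
t_s = 3.22 * 1.094555 = 3.5245 s

Final answer: 3.5245 s


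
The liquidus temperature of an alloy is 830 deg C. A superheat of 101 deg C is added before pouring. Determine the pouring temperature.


Formula: T_pour = T_melt + Superheat
T_pour = 830 + 101 = 931 deg C

Final answer: 931 deg C


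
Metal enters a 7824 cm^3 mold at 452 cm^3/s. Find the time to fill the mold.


Formula: t_fill = V_mold / Q_flow
t = 7824 cm^3 / 452 cm^3/s = 17.3097 s


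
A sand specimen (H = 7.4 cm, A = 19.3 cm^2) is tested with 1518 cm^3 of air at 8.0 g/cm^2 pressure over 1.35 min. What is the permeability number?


Formula: Permeability Number P = (V * H) / (p * A * t)
Numerator: V * H = 1518 * 7.4 = 11233.2
Denominator: p * A * t = 8.0 * 19.3 * 1.35 = 208.44
P = 11233.2 / 208.44 = 53.8918


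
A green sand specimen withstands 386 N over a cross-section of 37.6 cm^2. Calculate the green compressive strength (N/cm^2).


Formula: Compressive Strength = Force / Area
Strength = 386 N / 37.6 cm^2 = 10.2660 N/cm^2


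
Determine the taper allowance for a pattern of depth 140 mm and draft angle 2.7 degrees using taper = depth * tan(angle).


Formula: taper = depth * tan(draft_angle)
tan(2.7 deg) = 0.0471588
taper = 140 mm * 0.0471588 = 6.6022 mm


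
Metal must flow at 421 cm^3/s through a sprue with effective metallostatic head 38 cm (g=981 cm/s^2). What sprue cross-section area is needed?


Formula: v = sqrt(2*g*h), A = Q/v
Velocity: v = sqrt(2 * 981 * 38) = sqrt(74556) = 273.0494 cm/s
Sprue area: A = Q / v = 421 / 273.0494 = 1.5418 cm^2


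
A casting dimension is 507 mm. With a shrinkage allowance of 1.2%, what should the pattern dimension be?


Formula: L_pattern = L_casting * (1 + shrinkage_rate/100)
Shrinkage factor = 1 + 1.2/100 = 1.012
L_pattern = 507 mm * 1.012 = 513.0840 mm

513.0840 mm


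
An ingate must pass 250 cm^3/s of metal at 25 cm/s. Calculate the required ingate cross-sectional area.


Formula: A_ingate = Q / v  (continuity equation)
A = 250 cm^3/s / 25 cm/s = 10.0000 cm^2

10.0000 cm^2


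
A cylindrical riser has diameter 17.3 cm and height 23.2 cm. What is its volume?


Formula: V = pi * (D/2)^2 * H  (cylinder volume)
Radius = D/2 = 17.3/2 = 8.65 cm
V = pi * 8.65^2 * 23.2 = 5453.4341 cm^3

Answer: 5453.4341 cm^3


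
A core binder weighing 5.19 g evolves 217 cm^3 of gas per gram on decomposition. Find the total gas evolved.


Formula: V_gas = W_binder * gas_evolution_rate
V = 5.19 g * 217 cm^3/g = 1126.2300 cm^3


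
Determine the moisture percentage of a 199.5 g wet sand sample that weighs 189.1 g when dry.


Formula: MC = (W_wet - W_dry) / W_wet * 100
Water mass = 199.5 - 189.1 = 10.4 g
MC = 10.4 / 199.5 * 100 = 5.2130%

Final answer: 5.2130%


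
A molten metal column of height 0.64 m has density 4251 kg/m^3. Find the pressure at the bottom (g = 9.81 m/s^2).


Formula: P = rho * g * h
rho * g = 4251 * 9.81 = 41702.31 N/m^3
P = 41702.31 * 0.64 = 26689.4784 Pa

Answer: 26689.4784 Pa


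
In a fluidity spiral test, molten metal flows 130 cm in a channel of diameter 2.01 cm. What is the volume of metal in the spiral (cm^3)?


Formula: V = pi * (d/2)^2 * L  (cylinder volume)
Radius = 2.01/2 = 1.005 cm
V = pi * 1.005^2 * 130 = 412.5013 cm^3

Final answer: 412.5013 cm^3


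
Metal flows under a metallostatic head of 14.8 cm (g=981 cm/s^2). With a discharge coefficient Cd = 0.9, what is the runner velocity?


Formula: v = Cd * sqrt(2 * g * h)  (Torricelli with discharge coefficient)
2*g*h = 2 * 981 * 14.8 = 29037.6 cm^2/s^2
sqrt(29037.6) = 170.40423 cm/s
v = 0.9 * 170.40423 = 153.3638 cm/s

Final answer: 153.3638 cm/s


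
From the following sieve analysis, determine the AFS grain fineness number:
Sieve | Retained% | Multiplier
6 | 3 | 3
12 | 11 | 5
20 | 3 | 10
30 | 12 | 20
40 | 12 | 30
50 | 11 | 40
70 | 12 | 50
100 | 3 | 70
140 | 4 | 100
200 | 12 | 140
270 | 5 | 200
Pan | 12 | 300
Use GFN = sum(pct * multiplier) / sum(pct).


Formula: GFN = sum(pct * multiplier) / sum(pct)
sum(pct * multiplier) = 8624
sum(pct) = 100
GFN = 8624 / 100 = 86.24


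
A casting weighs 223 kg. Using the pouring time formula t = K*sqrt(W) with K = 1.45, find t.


Formula: t = K * sqrt(W)
sqrt(W) = sqrt(223) = 14.93318
t = 1.45 * 14.93318 = 21.6531 s

Answer: 21.6531 s


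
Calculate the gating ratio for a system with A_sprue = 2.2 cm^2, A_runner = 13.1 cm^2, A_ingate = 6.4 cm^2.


Sprue:Runner:Ingate = 1 : 13.1/2.2 : 6.4/2.2 = 1:5.95:2.91


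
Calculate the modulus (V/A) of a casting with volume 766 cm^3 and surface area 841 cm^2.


Formula: Casting Modulus M = V / A
M = 766 cm^3 / 841 cm^2 = 0.9108 cm

0.9108 cm


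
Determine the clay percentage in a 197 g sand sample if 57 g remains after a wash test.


Formula: Clay% = (W_total - W_washed) / W_total * 100
Clay mass = 197 - 57 = 140 g
Clay% = 140 / 197 * 100 = 71.0660%


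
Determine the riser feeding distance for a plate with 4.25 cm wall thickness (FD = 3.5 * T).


Formula: FD = 3.5 * T  (riser feeding-distance rule)
FD = 3.5 * 4.25 cm = 14.8750 cm

14.8750 cm


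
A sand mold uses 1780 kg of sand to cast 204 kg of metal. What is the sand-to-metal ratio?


Formula: Sand-to-Metal Ratio = W_sand / W_metal
Ratio = 1780 kg / 204 kg = 8.7255

8.7255


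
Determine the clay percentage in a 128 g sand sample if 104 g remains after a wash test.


Formula: Clay% = (W_total - W_washed) / W_total * 100
Clay mass = 128 - 104 = 24 g
Clay% = 24 / 128 * 100 = 18.7500%


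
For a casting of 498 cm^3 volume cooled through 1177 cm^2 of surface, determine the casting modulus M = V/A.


Formula: Casting Modulus M = V / A
M = 498 cm^3 / 1177 cm^2 = 0.4231 cm

0.4231 cm


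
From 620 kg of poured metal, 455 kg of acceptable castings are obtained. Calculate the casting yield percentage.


Formula: Casting Yield = (W_good / W_total) * 100
Yield = (455 kg / 620 kg) * 100 = 73.3871%

Answer: 73.3871%


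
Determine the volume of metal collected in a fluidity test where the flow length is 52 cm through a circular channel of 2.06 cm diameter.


Formula: V = pi * (d/2)^2 * L  (cylinder volume)
Radius = 2.06/2 = 1.03 cm
V = pi * 1.03^2 * 52 = 173.3116 cm^3

173.3116 cm^3


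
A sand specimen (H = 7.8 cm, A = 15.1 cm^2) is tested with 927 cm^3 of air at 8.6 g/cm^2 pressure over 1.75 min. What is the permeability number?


Formula: Permeability Number P = (V * H) / (p * A * t)
Numerator: V * H = 927 * 7.8 = 7230.6
Denominator: p * A * t = 8.6 * 15.1 * 1.75 = 227.255
P = 7230.6 / 227.255 = 31.8171

Answer: 31.8171


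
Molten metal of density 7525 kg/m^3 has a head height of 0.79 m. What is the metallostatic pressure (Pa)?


Formula: P = rho * g * h
rho * g = 7525 * 9.81 = 73820.25 N/m^3
P = 73820.25 * 0.79 = 58317.9975 Pa

Answer: 58317.9975 Pa


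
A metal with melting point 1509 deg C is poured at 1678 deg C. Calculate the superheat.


Formula: Superheat = T_pour - T_melt
Superheat = 1678 - 1509 = 169 deg C

Final answer: 169 deg C


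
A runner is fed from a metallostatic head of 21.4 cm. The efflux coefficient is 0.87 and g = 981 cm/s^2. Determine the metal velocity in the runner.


Formula: v = Cd * sqrt(2 * g * h)  (Torricelli with discharge coefficient)
2*g*h = 2 * 981 * 21.4 = 41986.8 cm^2/s^2
sqrt(41986.8) = 204.90681 cm/s
v = 0.87 * 204.90681 = 178.2689 cm/s

178.2689 cm/s


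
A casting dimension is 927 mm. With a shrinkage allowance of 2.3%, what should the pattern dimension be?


Formula: L_pattern = L_casting * (1 + shrinkage_rate/100)
Shrinkage factor = 1 + 2.3/100 = 1.023
L_pattern = 927 mm * 1.023 = 948.3210 mm

948.3210 mm


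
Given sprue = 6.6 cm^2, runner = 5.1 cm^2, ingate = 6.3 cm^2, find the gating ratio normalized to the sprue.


Sprue:Runner:Ingate = 1 : 5.1/6.6 : 6.3/6.6 = 1:0.77:0.95

Answer: 1:0.77:0.95


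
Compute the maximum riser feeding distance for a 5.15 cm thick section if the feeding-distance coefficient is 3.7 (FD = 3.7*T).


Formula: FD = 3.7 * T  (riser feeding-distance rule)
FD = 3.7 * 5.15 cm = 19.0550 cm

Answer: 19.0550 cm


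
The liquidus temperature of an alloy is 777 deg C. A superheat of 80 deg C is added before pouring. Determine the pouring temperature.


Formula: T_pour = T_melt + Superheat
T_pour = 777 + 80 = 857 deg C

Answer: 857 deg C


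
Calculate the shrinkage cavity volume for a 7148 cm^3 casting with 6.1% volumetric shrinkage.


Formula: V_shrink = V_casting * shrinkage_pct / 100
V_shrink = 7148 cm^3 * 6.1 / 100 = 436.0280 cm^3

Answer: 436.0280 cm^3


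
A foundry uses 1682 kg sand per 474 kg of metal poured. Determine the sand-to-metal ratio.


Formula: Sand-to-Metal Ratio = W_sand / W_metal
Ratio = 1682 kg / 474 kg = 3.5485


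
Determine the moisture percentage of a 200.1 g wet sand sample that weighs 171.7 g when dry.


Formula: MC = (W_wet - W_dry) / W_wet * 100
Water mass = 200.1 - 171.7 = 28.4 g
MC = 28.4 / 200.1 * 100 = 14.1929%


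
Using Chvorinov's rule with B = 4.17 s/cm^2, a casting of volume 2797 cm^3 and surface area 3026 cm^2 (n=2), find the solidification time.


Formula: t_s = B * (V/A)^n  (Chvorinov's rule, n=2)
Modulus M = V/A = 2797/3026 = 0.924323 cm
M^2 = 0.924323^2 = 0.854373 cm^2
t_s = 4.17 * 0.854373 = 3.5627 s


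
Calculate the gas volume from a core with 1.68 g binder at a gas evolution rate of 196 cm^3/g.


Formula: V_gas = W_binder * gas_evolution_rate
V = 1.68 g * 196 cm^3/g = 329.2800 cm^3

329.2800 cm^3


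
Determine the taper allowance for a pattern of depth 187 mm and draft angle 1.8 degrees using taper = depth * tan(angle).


Formula: taper = depth * tan(draft_angle)
tan(1.8 deg) = 0.0314263
taper = 187 mm * 0.0314263 = 5.8767 mm

5.8767 mm


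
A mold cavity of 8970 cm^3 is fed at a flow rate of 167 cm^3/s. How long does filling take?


Formula: t_fill = V_mold / Q_flow
t = 8970 cm^3 / 167 cm^3/s = 53.7126 s

53.7126 s


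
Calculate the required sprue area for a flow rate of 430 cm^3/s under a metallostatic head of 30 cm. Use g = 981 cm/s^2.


Formula: v = sqrt(2*g*h), A = Q/v
Velocity: v = sqrt(2 * 981 * 30) = sqrt(58860) = 242.6108 cm/s
Sprue area: A = Q / v = 430 / 242.6108 = 1.7724 cm^2

Final answer: 1.7724 cm^2


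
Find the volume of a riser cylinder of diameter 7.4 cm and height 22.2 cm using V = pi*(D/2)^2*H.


Formula: V = pi * (D/2)^2 * H  (cylinder volume)
Radius = D/2 = 7.4/2 = 3.7 cm
V = pi * 3.7^2 * 22.2 = 954.7866 cm^3

Final answer: 954.7866 cm^3


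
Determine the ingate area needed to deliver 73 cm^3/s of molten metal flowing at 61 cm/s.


Formula: A_ingate = Q / v  (continuity equation)
A = 73 cm^3/s / 61 cm/s = 1.1967 cm^2

Answer: 1.1967 cm^2


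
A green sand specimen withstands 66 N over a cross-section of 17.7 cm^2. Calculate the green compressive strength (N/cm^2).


Formula: Compressive Strength = Force / Area
Strength = 66 N / 17.7 cm^2 = 3.7288 N/cm^2

Final answer: 3.7288 N/cm^2


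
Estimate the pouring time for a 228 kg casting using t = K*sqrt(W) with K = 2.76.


Formula: t = K * sqrt(W)
sqrt(W) = sqrt(228) = 15.09967
t = 2.76 * 15.09967 = 41.6751 s

Final answer: 41.6751 s


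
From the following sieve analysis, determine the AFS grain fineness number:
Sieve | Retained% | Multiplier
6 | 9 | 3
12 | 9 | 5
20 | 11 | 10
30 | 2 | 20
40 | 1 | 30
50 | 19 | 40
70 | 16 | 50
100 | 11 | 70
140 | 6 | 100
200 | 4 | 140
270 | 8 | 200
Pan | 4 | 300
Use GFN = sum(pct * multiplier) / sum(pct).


Formula: GFN = sum(pct * multiplier) / sum(pct)
sum(pct * multiplier) = 6542
sum(pct) = 100
GFN = 6542 / 100 = 65.42

Final answer: 65.42


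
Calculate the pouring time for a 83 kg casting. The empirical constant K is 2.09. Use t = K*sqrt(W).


Formula: t = K * sqrt(W)
sqrt(W) = sqrt(83) = 9.11043
t = 2.09 * 9.11043 = 19.0408 s

Answer: 19.0408 s


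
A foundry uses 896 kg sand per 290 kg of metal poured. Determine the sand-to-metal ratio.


Formula: Sand-to-Metal Ratio = W_sand / W_metal
Ratio = 896 kg / 290 kg = 3.0897


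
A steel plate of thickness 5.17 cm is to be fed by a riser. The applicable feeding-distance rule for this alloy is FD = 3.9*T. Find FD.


Formula: FD = 3.9 * T  (riser feeding-distance rule)
FD = 3.9 * 5.17 cm = 20.1630 cm

Answer: 20.1630 cm


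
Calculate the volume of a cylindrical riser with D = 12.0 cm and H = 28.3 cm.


Formula: V = pi * (D/2)^2 * H  (cylinder volume)
Radius = D/2 = 12.0/2 = 6.0 cm
V = pi * 6.0^2 * 28.3 = 3200.6546 cm^3

Answer: 3200.6546 cm^3


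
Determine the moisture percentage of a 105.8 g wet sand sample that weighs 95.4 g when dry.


Formula: MC = (W_wet - W_dry) / W_wet * 100
Water mass = 105.8 - 95.4 = 10.4 g
MC = 10.4 / 105.8 * 100 = 9.8299%

Answer: 9.8299%


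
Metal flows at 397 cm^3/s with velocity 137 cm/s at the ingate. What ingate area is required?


Formula: A_ingate = Q / v  (continuity equation)
A = 397 cm^3/s / 137 cm/s = 2.8978 cm^2

Final answer: 2.8978 cm^2


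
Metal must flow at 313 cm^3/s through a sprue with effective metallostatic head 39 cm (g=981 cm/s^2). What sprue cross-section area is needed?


Formula: v = sqrt(2*g*h), A = Q/v
Velocity: v = sqrt(2 * 981 * 39) = sqrt(76518) = 276.6189 cm/s
Sprue area: A = Q / v = 313 / 276.6189 = 1.1315 cm^2

Final answer: 1.1315 cm^2


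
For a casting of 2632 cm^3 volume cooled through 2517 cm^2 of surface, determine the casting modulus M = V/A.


Formula: Casting Modulus M = V / A
M = 2632 cm^3 / 2517 cm^2 = 1.0457 cm


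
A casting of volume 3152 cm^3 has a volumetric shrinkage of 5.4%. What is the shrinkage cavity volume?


Formula: V_shrink = V_casting * shrinkage_pct / 100
V_shrink = 3152 cm^3 * 5.4 / 100 = 170.2080 cm^3

Answer: 170.2080 cm^3


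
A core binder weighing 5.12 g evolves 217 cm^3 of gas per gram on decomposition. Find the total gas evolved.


Formula: V_gas = W_binder * gas_evolution_rate
V = 5.12 g * 217 cm^3/g = 1111.0400 cm^3

1111.0400 cm^3


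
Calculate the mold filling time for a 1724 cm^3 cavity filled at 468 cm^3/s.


Formula: t_fill = V_mold / Q_flow
t = 1724 cm^3 / 468 cm^3/s = 3.6838 s

Answer: 3.6838 s


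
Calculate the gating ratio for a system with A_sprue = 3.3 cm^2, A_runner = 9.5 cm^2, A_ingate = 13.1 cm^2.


Sprue:Runner:Ingate = 1 : 9.5/3.3 : 13.1/3.3 = 1:2.88:3.97

1:2.88:3.97


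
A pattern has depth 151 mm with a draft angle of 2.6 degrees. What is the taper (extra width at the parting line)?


Formula: taper = depth * tan(draft_angle)
tan(2.6 deg) = 0.0454097
taper = 151 mm * 0.0454097 = 6.8569 mm

6.8569 mm


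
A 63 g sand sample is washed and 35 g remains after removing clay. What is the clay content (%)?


Formula: Clay% = (W_total - W_washed) / W_total * 100
Clay mass = 63 - 35 = 28 g
Clay% = 28 / 63 * 100 = 44.4444%


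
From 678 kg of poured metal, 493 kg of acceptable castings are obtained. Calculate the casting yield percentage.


Formula: Casting Yield = (W_good / W_total) * 100
Yield = (493 kg / 678 kg) * 100 = 72.7139%


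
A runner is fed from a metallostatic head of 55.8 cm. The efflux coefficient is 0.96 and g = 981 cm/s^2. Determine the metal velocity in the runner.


Formula: v = Cd * sqrt(2 * g * h)  (Torricelli with discharge coefficient)
2*g*h = 2 * 981 * 55.8 = 109479.6 cm^2/s^2
sqrt(109479.6) = 330.87702 cm/s
v = 0.96 * 330.87702 = 317.6419 cm/s

Answer: 317.6419 cm/s


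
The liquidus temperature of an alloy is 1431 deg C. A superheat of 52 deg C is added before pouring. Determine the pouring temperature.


Formula: T_pour = T_melt + Superheat
T_pour = 1431 + 52 = 1483 deg C

1483 deg C


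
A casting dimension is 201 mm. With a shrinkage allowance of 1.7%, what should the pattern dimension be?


Formula: L_pattern = L_casting * (1 + shrinkage_rate/100)
Shrinkage factor = 1 + 1.7/100 = 1.017
L_pattern = 201 mm * 1.017 = 204.4170 mm

Final answer: 204.4170 mm


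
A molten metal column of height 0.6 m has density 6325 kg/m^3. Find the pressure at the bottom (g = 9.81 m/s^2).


Formula: P = rho * g * h
rho * g = 6325 * 9.81 = 62048.25 N/m^3
P = 62048.25 * 0.6 = 37228.9500 Pa

37228.9500 Pa


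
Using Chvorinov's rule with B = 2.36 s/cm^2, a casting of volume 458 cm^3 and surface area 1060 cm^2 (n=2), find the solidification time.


Formula: t_s = B * (V/A)^n  (Chvorinov's rule, n=2)
Modulus M = V/A = 458/1060 = 0.432075 cm
M^2 = 0.432075^2 = 0.186689 cm^2
t_s = 2.36 * 0.186689 = 0.4406 s

Answer: 0.4406 s


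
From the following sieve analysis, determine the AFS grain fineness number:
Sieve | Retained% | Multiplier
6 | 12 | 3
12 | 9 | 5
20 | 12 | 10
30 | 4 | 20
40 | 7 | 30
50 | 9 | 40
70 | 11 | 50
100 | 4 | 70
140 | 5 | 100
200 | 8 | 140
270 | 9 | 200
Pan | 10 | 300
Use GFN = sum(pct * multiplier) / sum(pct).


Formula: GFN = sum(pct * multiplier) / sum(pct)
sum(pct * multiplier) = 8101
sum(pct) = 100
GFN = 8101 / 100 = 81.01

81.01


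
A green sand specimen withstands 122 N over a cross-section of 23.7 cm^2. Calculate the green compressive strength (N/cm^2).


Formula: Compressive Strength = Force / Area
Strength = 122 N / 23.7 cm^2 = 5.1477 N/cm^2


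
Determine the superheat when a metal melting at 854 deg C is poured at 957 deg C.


Formula: Superheat = T_pour - T_melt
Superheat = 957 - 854 = 103 deg C


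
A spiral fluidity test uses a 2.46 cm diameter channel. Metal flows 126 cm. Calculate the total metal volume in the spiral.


Formula: V = pi * (d/2)^2 * L  (cylinder volume)
Radius = 2.46/2 = 1.23 cm
V = pi * 1.23^2 * 126 = 598.8674 cm^3

598.8674 cm^3


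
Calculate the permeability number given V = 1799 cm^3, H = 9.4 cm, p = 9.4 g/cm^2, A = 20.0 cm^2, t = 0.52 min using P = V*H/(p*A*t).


Formula: Permeability Number P = (V * H) / (p * A * t)
Numerator: V * H = 1799 * 9.4 = 16910.6
Denominator: p * A * t = 9.4 * 20.0 * 0.52 = 97.76
P = 16910.6 / 97.76 = 172.9808

172.9808


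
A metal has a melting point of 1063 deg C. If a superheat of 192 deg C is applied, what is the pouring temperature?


Formula: T_pour = T_melt + Superheat
T_pour = 1063 + 192 = 1255 deg C

1255 deg C


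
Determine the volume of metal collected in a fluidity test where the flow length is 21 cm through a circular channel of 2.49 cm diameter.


Formula: V = pi * (d/2)^2 * L  (cylinder volume)
Radius = 2.49/2 = 1.245 cm
V = pi * 1.245^2 * 21 = 102.2605 cm^3

Answer: 102.2605 cm^3


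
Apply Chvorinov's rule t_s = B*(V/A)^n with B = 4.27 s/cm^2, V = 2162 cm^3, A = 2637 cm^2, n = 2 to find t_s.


Formula: t_s = B * (V/A)^n  (Chvorinov's rule, n=2)
Modulus M = V/A = 2162/2637 = 0.819871 cm
M^2 = 0.819871^2 = 0.672188 cm^2
t_s = 4.27 * 0.672188 = 2.8702 s


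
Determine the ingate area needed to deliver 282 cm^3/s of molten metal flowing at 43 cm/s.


Formula: A_ingate = Q / v  (continuity equation)
A = 282 cm^3/s / 43 cm/s = 6.5581 cm^2

6.5581 cm^2


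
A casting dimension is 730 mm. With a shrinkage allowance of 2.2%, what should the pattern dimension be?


Formula: L_pattern = L_casting * (1 + shrinkage_rate/100)
Shrinkage factor = 1 + 2.2/100 = 1.022
L_pattern = 730 mm * 1.022 = 746.0600 mm

746.0600 mm


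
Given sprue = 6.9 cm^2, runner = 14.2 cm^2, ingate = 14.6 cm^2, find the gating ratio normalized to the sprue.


Sprue:Runner:Ingate = 1 : 14.2/6.9 : 14.6/6.9 = 1:2.06:2.12

1:2.06:2.12


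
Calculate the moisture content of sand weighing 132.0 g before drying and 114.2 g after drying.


Formula: MC = (W_wet - W_dry) / W_wet * 100
Water mass = 132.0 - 114.2 = 17.8 g
MC = 17.8 / 132.0 * 100 = 13.4848%

Answer: 13.4848%


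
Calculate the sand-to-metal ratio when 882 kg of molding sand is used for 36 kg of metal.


Formula: Sand-to-Metal Ratio = W_sand / W_metal
Ratio = 882 kg / 36 kg = 24.5000

Answer: 24.5000


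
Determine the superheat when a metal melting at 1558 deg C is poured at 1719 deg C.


Formula: Superheat = T_pour - T_melt
Superheat = 1719 - 1558 = 161 deg C

Answer: 161 deg C


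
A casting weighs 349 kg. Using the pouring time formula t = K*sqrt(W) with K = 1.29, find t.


Formula: t = K * sqrt(W)
sqrt(W) = sqrt(349) = 18.68154
t = 1.29 * 18.68154 = 24.0992 s

Final answer: 24.0992 s


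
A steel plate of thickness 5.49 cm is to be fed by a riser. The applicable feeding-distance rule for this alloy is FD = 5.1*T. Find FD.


Formula: FD = 5.1 * T  (riser feeding-distance rule)
FD = 5.1 * 5.49 cm = 27.9990 cm

Answer: 27.9990 cm


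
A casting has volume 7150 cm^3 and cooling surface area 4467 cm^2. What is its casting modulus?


Formula: Casting Modulus M = V / A
M = 7150 cm^3 / 4467 cm^2 = 1.6006 cm


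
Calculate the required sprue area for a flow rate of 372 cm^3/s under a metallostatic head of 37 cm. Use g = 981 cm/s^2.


Formula: v = sqrt(2*g*h), A = Q/v
Velocity: v = sqrt(2 * 981 * 37) = sqrt(72594) = 269.4327 cm/s
Sprue area: A = Q / v = 372 / 269.4327 = 1.3807 cm^2


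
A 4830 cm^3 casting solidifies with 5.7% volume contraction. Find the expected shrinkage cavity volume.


Formula: V_shrink = V_casting * shrinkage_pct / 100
V_shrink = 4830 cm^3 * 5.7 / 100 = 275.3100 cm^3

Answer: 275.3100 cm^3


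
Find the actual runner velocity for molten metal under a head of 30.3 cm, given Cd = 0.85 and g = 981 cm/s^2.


Formula: v = Cd * sqrt(2 * g * h)  (Torricelli with discharge coefficient)
2*g*h = 2 * 981 * 30.3 = 59448.6 cm^2/s^2
sqrt(59448.6) = 243.82084 cm/s
v = 0.85 * 243.82084 = 207.2477 cm/s

207.2477 cm/s


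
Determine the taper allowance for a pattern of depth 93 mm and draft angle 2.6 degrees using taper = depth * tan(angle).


Formula: taper = depth * tan(draft_angle)
tan(2.6 deg) = 0.0454097
taper = 93 mm * 0.0454097 = 4.2231 mm

4.2231 mm


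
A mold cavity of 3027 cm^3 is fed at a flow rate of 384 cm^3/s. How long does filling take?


Formula: t_fill = V_mold / Q_flow
t = 3027 cm^3 / 384 cm^3/s = 7.8828 s

7.8828 s


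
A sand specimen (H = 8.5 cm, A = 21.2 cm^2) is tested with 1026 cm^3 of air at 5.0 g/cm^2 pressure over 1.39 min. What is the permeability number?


Formula: Permeability Number P = (V * H) / (p * A * t)
Numerator: V * H = 1026 * 8.5 = 8721.0
Denominator: p * A * t = 5.0 * 21.2 * 1.39 = 147.34
P = 8721.0 / 147.34 = 59.1896

Answer: 59.1896


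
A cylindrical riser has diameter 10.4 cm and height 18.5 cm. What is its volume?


Formula: V = pi * (D/2)^2 * H  (cylinder volume)
Radius = D/2 = 10.4/2 = 5.2 cm
V = pi * 5.2^2 * 18.5 = 1571.5503 cm^3

Answer: 1571.5503 cm^3


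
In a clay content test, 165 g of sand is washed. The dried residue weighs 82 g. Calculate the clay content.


Formula: Clay% = (W_total - W_washed) / W_total * 100
Clay mass = 165 - 82 = 83 g
Clay% = 83 / 165 * 100 = 50.3030%


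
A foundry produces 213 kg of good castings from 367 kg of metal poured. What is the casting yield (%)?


Formula: Casting Yield = (W_good / W_total) * 100
Yield = (213 kg / 367 kg) * 100 = 58.0381%


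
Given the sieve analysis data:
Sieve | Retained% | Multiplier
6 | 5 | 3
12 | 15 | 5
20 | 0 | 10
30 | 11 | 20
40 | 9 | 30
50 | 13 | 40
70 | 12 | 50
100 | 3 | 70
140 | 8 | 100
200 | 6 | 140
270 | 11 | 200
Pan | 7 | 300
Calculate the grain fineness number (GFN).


Formula: GFN = sum(pct * multiplier) / sum(pct)
sum(pct * multiplier) = 7850
sum(pct) = 100
GFN = 7850 / 100 = 78.50


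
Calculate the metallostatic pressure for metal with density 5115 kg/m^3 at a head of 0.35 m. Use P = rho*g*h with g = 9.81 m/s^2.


Formula: P = rho * g * h
rho * g = 5115 * 9.81 = 50178.15 N/m^3
P = 50178.15 * 0.35 = 17562.3525 Pa

Final answer: 17562.3525 Pa


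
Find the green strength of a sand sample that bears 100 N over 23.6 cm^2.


Formula: Compressive Strength = Force / Area
Strength = 100 N / 23.6 cm^2 = 4.2373 N/cm^2

4.2373 N/cm^2
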